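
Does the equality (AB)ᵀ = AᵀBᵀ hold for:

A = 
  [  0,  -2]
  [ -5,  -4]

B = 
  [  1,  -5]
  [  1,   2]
No

(AB)ᵀ = 
  [ -2,  -9]
  [ -4,  17]

AᵀBᵀ = 
  [ 25, -10]
  [ 18, -10]

The two matrices differ, so (AB)ᵀ ≠ AᵀBᵀ in general. The correct identity is (AB)ᵀ = BᵀAᵀ.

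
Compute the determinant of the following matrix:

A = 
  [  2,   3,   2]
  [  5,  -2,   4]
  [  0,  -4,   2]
-46

Cofactor expansion along row 1:
det(A) = (2)·((-2)(2) - (4)(-4)) - (3)·((5)(2) - (4)(0)) + (2)·((5)(-4) - (-2)(0))
  = (2)(12) - (3)(10) + (2)(-20)
  = -46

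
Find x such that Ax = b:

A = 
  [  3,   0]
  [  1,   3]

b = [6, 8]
Row reduce the augmented matrix [A|b]:
R2 → R2 - (1/3)·R1
REF = 
  [  3,   0,   6]
  [  0,   3,   6]

Back-substitution:
x₂ = 6 / 3 = 2
x₁ = (6 - (0)(2)) / 3 = 2

x = [2, 2]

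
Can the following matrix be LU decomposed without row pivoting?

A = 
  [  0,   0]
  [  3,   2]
No.
A[1,1] = 0 but A[2,1] = 3 ≠ 0. Any LU with L unit lower triangular has (LU)[1,1] = U[1,1] and (LU)[2,1] = L[2,1]·U[1,1]; matching A forces U[1,1] = 0, which then forces (LU)[2,1] = 0 ≠ 3. A row swap (pivoting) is required.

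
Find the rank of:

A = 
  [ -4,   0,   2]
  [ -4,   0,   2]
rank(A) = 1

Row reduce:
R2 → R2 - (1)·R1
REF = 
  [ -4,   0,   2]
  [  0,   0,   0]
Pivot columns: 1 → 1 pivot.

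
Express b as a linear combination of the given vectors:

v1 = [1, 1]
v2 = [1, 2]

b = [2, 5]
c1 = -1, c2 = 3

b = -1·v1 + 3·v2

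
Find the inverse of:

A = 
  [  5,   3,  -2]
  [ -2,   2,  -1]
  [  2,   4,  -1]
det(A) = (5)·((2)(-1) - (-1)(4)) - (3)·((-2)(-1) - (-1)(2)) + (-2)·((-2)(4) - (2)(2))
  = (5)(2) - (3)(4) + (-2)(-12)
  = 22
det(A) = 22 ≠ 0, so A is invertible.

Cofactors Cᵢⱼ = (-1)ⁱ⁺ʲ·Mᵢⱼ:
C = 
  [  2,  -4, -12]
  [ -5,  -1, -14]
  [  1,   9,  16]

adj(A) = Cᵀ:
adj(A) = 
  [  2,  -5,   1]
  [ -4,  -1,   9]
  [-12, -14,  16]

A⁻¹ = (1/22) · adj(A):
A⁻¹ = 
  [ 1/11, -5/22,  1/22]
  [-2/11, -1/22,  9/22]
  [-6/11, -7/11,  8/11]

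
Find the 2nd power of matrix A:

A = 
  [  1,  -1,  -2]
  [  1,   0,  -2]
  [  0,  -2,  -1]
A² = A·A:
A²[1,1] = (1)(1) + (-1)(1) + (-2)(0) = 0
A²[1,2] = (1)(-1) + (-1)(0) + (-2)(-2) = 3
A²[1,3] = (1)(-2) + (-1)(-2) + (-2)(-1) = 2
A²[2,1] = (1)(1) + (0)(1) + (-2)(0) = 1
A²[2,2] = (1)(-1) + (0)(0) + (-2)(-2) = 3
A²[2,3] = (1)(-2) + (0)(-2) + (-2)(-1) = 0
A²[3,1] = (0)(1) + (-2)(1) + (-1)(0) = -2
A²[3,2] = (0)(-1) + (-2)(0) + (-1)(-2) = 2
A²[3,3] = (0)(-2) + (-2)(-2) + (-1)(-1) = 5
A² = 
  [  0,   3,   2]
  [  1,   3,   0]
  [ -2,   2,   5]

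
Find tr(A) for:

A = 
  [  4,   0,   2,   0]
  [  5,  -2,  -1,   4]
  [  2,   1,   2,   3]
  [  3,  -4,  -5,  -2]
2

tr(A) = 4 + -2 + 2 + -2 = 2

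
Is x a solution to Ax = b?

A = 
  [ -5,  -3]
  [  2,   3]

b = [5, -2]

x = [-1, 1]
No

Ax = [2, 1] ≠ b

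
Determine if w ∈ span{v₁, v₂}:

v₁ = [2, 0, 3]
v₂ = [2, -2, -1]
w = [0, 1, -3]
No

Form the augmented matrix and row-reduce:
[v₁|v₂|w] = 
  [  2,   2,   0]
  [  0,  -2,   1]
  [  3,  -1,  -3]
R3 → R3 - (3/2)·R1
R3 → R3 - (2)·R2
REF = 
  [  2,   2,   0]
  [  0,  -2,   1]
  [  0,   0,  -5]

Row 3 reads [0 0 | -5], i.e. 0 = -5, so the system is inconsistent and w ∉ span{v₁, v₂}.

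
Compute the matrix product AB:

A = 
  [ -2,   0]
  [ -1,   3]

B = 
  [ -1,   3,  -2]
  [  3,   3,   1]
A is 2×2 and B is 2×3, so AB is 2×3. Each entry is (row of A)·(column of B):
AB[1,1] = (-2)(-1) + (0)(3) = 2
AB[1,2] = (-2)(3) + (0)(3) = -6
AB[1,3] = (-2)(-2) + (0)(1) = 4
AB[2,1] = (-1)(-1) + (3)(3) = 10
AB[2,2] = (-1)(3) + (3)(3) = 6
AB[2,3] = (-1)(-2) + (3)(1) = 5

AB = 
  [  2,  -6,   4]
  [ 10,   6,   5]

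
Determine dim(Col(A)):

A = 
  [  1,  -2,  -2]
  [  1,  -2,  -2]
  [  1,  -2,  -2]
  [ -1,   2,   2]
dim(Col(A)) = 1

Row reduce:
R2 → R2 - (1)·R1
R3 → R3 - (1)·R1
R4 → R4 + (1)·R1
REF = 
  [  1,  -2,  -2]
  [  0,   0,   0]
  [  0,   0,   0]
  [  0,   0,   0]
Pivot columns: 1 → 1 pivot.
dim(Col(A)) = number of pivot columns = 1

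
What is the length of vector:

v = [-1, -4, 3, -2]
5.477

||v||₂ = √((-1)² + (-4)² + (3)² + (-2)²) = √30 = 5.477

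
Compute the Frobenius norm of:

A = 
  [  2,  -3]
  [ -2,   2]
||A||_F = 4.583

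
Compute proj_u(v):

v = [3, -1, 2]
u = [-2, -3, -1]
v·u = (3)(-2) + (-1)(-3) + (2)(-1) = -5
u·u = (-2)² + (-3)² + (-1)² = 14
proj_u(v) = (v·u / u·u) × u = (-5/14) × u

proj_u(v) = [5/7, 15/14, 5/14]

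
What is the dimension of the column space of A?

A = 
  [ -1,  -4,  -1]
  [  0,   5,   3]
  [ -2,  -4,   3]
dim(Col(A)) = 3

Row reduce:
R3 → R3 - (2)·R1
R3 → R3 - (4/5)·R2
REF = 
  [  -1,   -4,   -1]
  [   0,    5,    3]
  [   0,    0, 13/5]
Pivot columns: 1, 2, 3 → 3 pivots.
dim(Col(A)) = number of pivot columns = 3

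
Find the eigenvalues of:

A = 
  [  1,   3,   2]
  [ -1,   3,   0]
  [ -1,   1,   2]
Characteristic polynomial: det(λI - A) = λ³ - 6λ² + 16λ - 16
Testing integer divisors of the constant term: p(2) = 0, so (λ - 2) is a factor:
p(λ) = (λ - 2)(λ² - 4λ + 8)
λ² - 4λ + 8 = 0  ⇒  λ = (4 ± √((-4)² - 4·(8)))/2 = (4 ± √(-16))/2
  = 2 + 2i,  2 - 2i

λ = 2, 2 + 2i, 2 - 2i  (≈ 2, 2 + 2i, 2 - 2i)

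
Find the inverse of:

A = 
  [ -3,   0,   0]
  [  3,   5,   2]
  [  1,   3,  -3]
det(A) = (-3)·((5)(-3) - (2)(3)) - (0)·((3)(-3) - (2)(1)) + (0)·((3)(3) - (5)(1))
  = (-3)(-21) - (0)(-11) + (0)(4)
  = 63
det(A) = 63 ≠ 0, so A is invertible.

Cofactors Cᵢⱼ = (-1)ⁱ⁺ʲ·Mᵢⱼ:
C = 
  [-21,  11,   4]
  [  0,   9,   9]
  [  0,   6, -15]

adj(A) = Cᵀ:
adj(A) = 
  [-21,   0,   0]
  [ 11,   9,   6]
  [  4,   9, -15]

A⁻¹ = (1/63) · adj(A):
A⁻¹ = 
  [ -1/3,     0,     0]
  [11/63,   1/7,  2/21]
  [ 4/63,   1/7, -5/21]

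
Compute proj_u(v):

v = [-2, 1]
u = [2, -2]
v·u = (-2)(2) + (1)(-2) = -6
u·u = (2)² + (-2)² = 8
proj_u(v) = (v·u / u·u) × u = (-6/8) × u = (-3/4) × u

proj_u(v) = [-3/2, 3/2]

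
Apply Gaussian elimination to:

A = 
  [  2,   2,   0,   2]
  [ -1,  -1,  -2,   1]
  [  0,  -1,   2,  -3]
Row operations:
R2 → R2 + (1/2)·R1
Swap R2 ↔ R3

Resulting echelon form:
REF = 
  [  2,   2,   0,   2]
  [  0,  -1,   2,  -3]
  [  0,   0,  -2,   2]

Rank = 3 (number of non-zero pivot rows).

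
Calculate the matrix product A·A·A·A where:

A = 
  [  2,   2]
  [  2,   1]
A^4 = 
  [100,  78]
  [ 78,  61]

A² = A·A:
A²[1,1] = (2)(2) + (2)(2) = 8
A²[1,2] = (2)(2) + (2)(1) = 6
A²[2,1] = (2)(2) + (1)(2) = 6
A²[2,2] = (2)(2) + (1)(1) = 5
A² = 
  [  8,   6]
  [  6,   5]

A^3 = A^2·A:
A^3[1,1] = (8)(2) + (6)(2) = 28
A^3[1,2] = (8)(2) + (6)(1) = 22
A^3[2,1] = (6)(2) + (5)(2) = 22
A^3[2,2] = (6)(2) + (5)(1) = 17
A^3 = 
  [ 28,  22]
  [ 22,  17]

A^4 = A^3·A:
A^4[1,1] = (28)(2) + (22)(2) = 100
A^4[1,2] = (28)(2) + (22)(1) = 78
A^4[2,1] = (22)(2) + (17)(2) = 78
A^4[2,2] = (22)(2) + (17)(1) = 61
A^4 = 
  [100,  78]
  [ 78,  61]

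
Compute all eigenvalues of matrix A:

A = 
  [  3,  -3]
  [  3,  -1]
tr(A) = 2, det(A) = 6
Characteristic polynomial: λ² - tr(A)λ + det(A) = λ² - 2λ + 6
λ² - 2λ + 6 = 0  ⇒  λ = (2 ± √((-2)² - 4·(6)))/2 = (2 ± √(-20))/2
  = 1 + i√5,  1 - i√5

λ = 1 + i√5, 1 - i√5  (≈ 1 + 2.236i, 1 - 2.236i)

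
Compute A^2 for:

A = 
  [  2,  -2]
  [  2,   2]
A² = A·A:
A²[1,1] = (2)(2) + (-2)(2) = 0
A²[1,2] = (2)(-2) + (-2)(2) = -8
A²[2,1] = (2)(2) + (2)(2) = 8
A²[2,2] = (2)(-2) + (2)(2) = 0
A² = 
  [  0,  -8]
  [  8,   0]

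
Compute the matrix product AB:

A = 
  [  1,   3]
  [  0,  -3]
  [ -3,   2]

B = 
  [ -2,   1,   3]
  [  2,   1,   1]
AB = 
  [  4,   4,   6]
  [ -6,  -3,  -3]
  [ 10,  -1,  -7]

A is 3×2 and B is 2×3, so AB is 3×3. Each entry is (row of A)·(column of B):
AB[1,1] = (1)(-2) + (3)(2) = 4
AB[1,2] = (1)(1) + (3)(1) = 4
AB[1,3] = (1)(3) + (3)(1) = 6
AB[2,1] = (0)(-2) + (-3)(2) = -6
AB[2,2] = (0)(1) + (-3)(1) = -3
AB[2,3] = (0)(3) + (-3)(1) = -3
AB[3,1] = (-3)(-2) + (2)(2) = 10
AB[3,2] = (-3)(1) + (2)(1) = -1
AB[3,3] = (-3)(3) + (2)(1) = -7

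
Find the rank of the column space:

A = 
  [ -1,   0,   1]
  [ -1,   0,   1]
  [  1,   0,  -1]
Row reduce:
R2 → R2 - (1)·R1
R3 → R3 + (1)·R1
REF = 
  [ -1,   0,   1]
  [  0,   0,   0]
  [  0,   0,   0]
Pivot columns: 1 → 1 pivot.
dim(Col(A)) = number of pivot columns = 1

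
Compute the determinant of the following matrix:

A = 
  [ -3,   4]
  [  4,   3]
-25

For a 2×2 matrix, det = ad - bc = (-3)(3) - (4)(4) = -25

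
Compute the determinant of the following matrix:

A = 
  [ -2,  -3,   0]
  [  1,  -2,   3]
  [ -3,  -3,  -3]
-12

Cofactor expansion along row 1:
det(A) = (-2)·((-2)(-3) - (3)(-3)) - (-3)·((1)(-3) - (3)(-3)) + (0)·((1)(-3) - (-2)(-3))
  = (-2)(15) - (-3)(6) + (0)(-9)
  = -12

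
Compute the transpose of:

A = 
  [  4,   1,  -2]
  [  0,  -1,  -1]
Aᵀ = 
  [  4,   0]
  [  1,  -1]
  [ -2,  -1]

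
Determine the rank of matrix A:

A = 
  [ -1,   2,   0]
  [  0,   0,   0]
Row reduce:
(no row operations needed)
REF = 
  [ -1,   2,   0]
  [  0,   0,   0]
Pivot columns: 1 → 1 pivot.

rank(A) = 1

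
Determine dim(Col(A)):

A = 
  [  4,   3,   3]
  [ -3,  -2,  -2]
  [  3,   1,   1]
dim(Col(A)) = 2

Row reduce:
R2 → R2 + (3/4)·R1
R3 → R3 - (3/4)·R1
R3 → R3 + (5)·R2
REF = 
  [  4,   3,   3]
  [  0, 1/4, 1/4]
  [  0,   0,   0]
Pivot columns: 1, 2 → 2 pivots.
dim(Col(A)) = number of pivot columns = 2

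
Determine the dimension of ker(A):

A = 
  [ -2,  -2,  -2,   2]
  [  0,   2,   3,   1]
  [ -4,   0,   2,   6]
nullity(A) = 2

Row reduce:
R3 → R3 - (2)·R1
R3 → R3 - (2)·R2
REF = 
  [ -2,  -2,  -2,   2]
  [  0,   2,   3,   1]
  [  0,   0,   0,   0]
Pivot columns: 1, 2 → 2 pivots.
rank(A) = 2, so nullity(A) = 4 - 2 = 2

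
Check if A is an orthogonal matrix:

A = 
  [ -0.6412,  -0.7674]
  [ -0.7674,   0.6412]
Yes

AᵀA = 
  [  1,   0]
  [  0,   1]
≈ I (equal to I up to the 4-dp rounding of the entries)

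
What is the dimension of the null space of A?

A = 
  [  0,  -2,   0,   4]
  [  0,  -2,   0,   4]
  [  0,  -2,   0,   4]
nullity(A) = 3

Row reduce:
R2 → R2 - (1)·R1
R3 → R3 - (1)·R1
REF = 
  [  0,  -2,   0,   4]
  [  0,   0,   0,   0]
  [  0,   0,   0,   0]
Pivot columns: 2 → 1 pivot.
rank(A) = 1, so nullity(A) = 4 - 1 = 3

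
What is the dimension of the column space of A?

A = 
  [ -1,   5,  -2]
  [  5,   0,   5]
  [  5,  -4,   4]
dim(Col(A)) = 3

Row reduce:
R2 → R2 + (5)·R1
R3 → R3 + (5)·R1
R3 → R3 - (21/25)·R2
REF = 
  [  -1,    5,   -2]
  [   0,   25,   -5]
  [   0,    0, -9/5]
Pivot columns: 1, 2, 3 → 3 pivots.
dim(Col(A)) = number of pivot columns = 3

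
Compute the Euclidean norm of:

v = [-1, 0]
1

||v||₂ = √((-1)² + (0)²) = √1 = 1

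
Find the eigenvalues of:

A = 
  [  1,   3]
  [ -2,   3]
λ = 2 + i√5, 2 - i√5  (≈ 2 + 2.236i, 2 - 2.236i)

tr(A) = 4, det(A) = 9
Characteristic polynomial: λ² - tr(A)λ + det(A) = λ² - 4λ + 9
λ² - 4λ + 9 = 0  ⇒  λ = (4 ± √((-4)² - 4·(9)))/2 = (4 ± √(-20))/2
  = 2 + i√5,  2 - i√5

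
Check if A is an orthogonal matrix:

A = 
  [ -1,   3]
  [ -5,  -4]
No

AᵀA = 
  [ 26,  17]
  [ 17,  25]
≠ I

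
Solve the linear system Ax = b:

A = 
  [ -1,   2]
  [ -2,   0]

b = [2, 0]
x = [0, 1]

Row reduce the augmented matrix [A|b]:
R2 → R2 - (2)·R1
REF = 
  [ -1,   2,   2]
  [  0,  -4,  -4]

Back-substitution:
x₂ = (-4) / (-4) = 1
x₁ = (2 - (2)(1)) / (-1) = 0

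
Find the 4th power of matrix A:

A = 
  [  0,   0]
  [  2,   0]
A^4 = 
  [  0,   0]
  [  0,   0]

A² = A·A:
A²[1,1] = (0)(0) + (0)(2) = 0
A²[1,2] = (0)(0) + (0)(0) = 0
A²[2,1] = (2)(0) + (0)(2) = 0
A²[2,2] = (2)(0) + (0)(0) = 0
A² = 
  [  0,   0]
  [  0,   0]

A^3 = A^2·A:
A^3[1,1] = (0)(0) + (0)(2) = 0
A^3[1,2] = (0)(0) + (0)(0) = 0
A^3[2,1] = (0)(0) + (0)(2) = 0
A^3[2,2] = (0)(0) + (0)(0) = 0
A^3 = 
  [  0,   0]
  [  0,   0]

A^4 = A^3·A:
A^4[1,1] = (0)(0) + (0)(2) = 0
A^4[1,2] = (0)(0) + (0)(0) = 0
A^4[2,1] = (0)(0) + (0)(2) = 0
A^4[2,2] = (0)(0) + (0)(0) = 0
A^4 = 
  [  0,   0]
  [  0,   0]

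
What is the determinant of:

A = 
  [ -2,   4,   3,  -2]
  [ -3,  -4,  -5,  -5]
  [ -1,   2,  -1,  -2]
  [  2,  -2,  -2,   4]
Cofactor expansion along row 1: det(A) = a₁₁M₁₁ - a₁₂M₁₂ + a₁₃M₁₃ - a₁₄M₁₄

M₁₁ = det[[-4, -5, -5]; [2, -1, -2]; [-2, -2, 4]]
  = (-4)·((-1)(4) - (-2)(-2)) - (-5)·((2)(4) - (-2)(-2)) + (-5)·((2)(-2) - (-1)(-2))
  = (-4)(-8) - (-5)(4) + (-5)(-6)
  = 82
M₁₂ = det[[-3, -5, -5]; [-1, -1, -2]; [2, -2, 4]]
  = (-3)·((-1)(4) - (-2)(-2)) - (-5)·((-1)(4) - (-2)(2)) + (-5)·((-1)(-2) - (-1)(2))
  = (-3)(-8) - (-5)(0) + (-5)(4)
  = 4
M₁₃ = det[[-3, -4, -5]; [-1, 2, -2]; [2, -2, 4]]
  = (-3)·((2)(4) - (-2)(-2)) - (-4)·((-1)(4) - (-2)(2)) + (-5)·((-1)(-2) - (2)(2))
  = (-3)(4) - (-4)(0) + (-5)(-2)
  = -2
M₁₄ = det[[-3, -4, -5]; [-1, 2, -1]; [2, -2, -2]]
  = (-3)·((2)(-2) - (-1)(-2)) - (-4)·((-1)(-2) - (-1)(2)) + (-5)·((-1)(-2) - (2)(2))
  = (-3)(-6) - (-4)(4) + (-5)(-2)
  = 44

det(A) = (-2)(82) - (4)(4) + (3)(-2) - (-2)(44) = -98

det(A) = -98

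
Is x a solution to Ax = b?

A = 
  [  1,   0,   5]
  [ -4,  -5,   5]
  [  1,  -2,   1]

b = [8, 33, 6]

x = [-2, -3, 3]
No

Ax = [13, 38, 7] ≠ b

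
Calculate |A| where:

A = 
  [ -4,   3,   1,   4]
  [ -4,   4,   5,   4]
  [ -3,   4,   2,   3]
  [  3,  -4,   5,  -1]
Cofactor expansion along row 1: det(A) = a₁₁M₁₁ - a₁₂M₁₂ + a₁₃M₁₃ - a₁₄M₁₄

M₁₁ = det[[4, 5, 4]; [4, 2, 3]; [-4, 5, -1]]
  = (4)·((2)(-1) - (3)(5)) - (5)·((4)(-1) - (3)(-4)) + (4)·((4)(5) - (2)(-4))
  = (4)(-17) - (5)(8) + (4)(28)
  = 4
M₁₂ = det[[-4, 5, 4]; [-3, 2, 3]; [3, 5, -1]]
  = (-4)·((2)(-1) - (3)(5)) - (5)·((-3)(-1) - (3)(3)) + (4)·((-3)(5) - (2)(3))
  = (-4)(-17) - (5)(-6) + (4)(-21)
  = 14
M₁₃ = det[[-4, 4, 4]; [-3, 4, 3]; [3, -4, -1]]
  = (-4)·((4)(-1) - (3)(-4)) - (4)·((-3)(-1) - (3)(3)) + (4)·((-3)(-4) - (4)(3))
  = (-4)(8) - (4)(-6) + (4)(0)
  = -8
M₁₄ = det[[-4, 4, 5]; [-3, 4, 2]; [3, -4, 5]]
  = (-4)·((4)(5) - (2)(-4)) - (4)·((-3)(5) - (2)(3)) + (5)·((-3)(-4) - (4)(3))
  = (-4)(28) - (4)(-21) + (5)(0)
  = -28

det(A) = (-4)(4) - (3)(14) + (1)(-8) - (4)(-28) = 46

det(A) = 46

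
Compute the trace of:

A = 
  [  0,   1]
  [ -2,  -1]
-1

tr(A) = 0 + -1 = -1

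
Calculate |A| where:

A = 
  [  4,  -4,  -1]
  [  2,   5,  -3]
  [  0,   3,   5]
Cofactor expansion along row 1:
det(A) = (4)·((5)(5) - (-3)(3)) - (-4)·((2)(5) - (-3)(0)) + (-1)·((2)(3) - (5)(0))
  = (4)(34) - (-4)(10) + (-1)(6)
  = 170

det(A) = 170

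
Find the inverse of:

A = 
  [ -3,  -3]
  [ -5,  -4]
det(A) = (-3)(-4) - (-3)(-5) = -3
For a 2×2 matrix, A⁻¹ = (1/det(A)) · [[d, -b], [-c, a]]
    = (-1/3) · [[-4, 3], [5, -3]]

A⁻¹ = 
  [ 4/3,   -1]
  [-5/3,    1]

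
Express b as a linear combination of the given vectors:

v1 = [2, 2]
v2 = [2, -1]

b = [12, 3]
c1 = 3, c2 = 3

b = 3·v1 + 3·v2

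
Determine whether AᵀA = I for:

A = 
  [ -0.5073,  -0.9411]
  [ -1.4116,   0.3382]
No

AᵀA = 
  [  2.2500,   0]
  [  0,   1]
≠ I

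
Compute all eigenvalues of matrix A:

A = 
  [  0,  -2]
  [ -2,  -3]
λ = 1, -4

tr(A) = -3, det(A) = -4
Characteristic polynomial: λ² - tr(A)λ + det(A) = λ² + 3λ - 4
λ² + 3λ - 4 = (λ + 4)(λ - 1)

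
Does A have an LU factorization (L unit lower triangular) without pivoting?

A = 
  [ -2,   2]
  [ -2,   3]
Yes.
A[1,1] = -2 ≠ 0, so Gaussian elimination proceeds without a row swap: multiplier ℓ₂₁ = (-2)/(-2) = 1, and U[2,2] = 3 - (1)(2) = 1.
L = 
  [  1,   0]
  [  1,   1]
U = 
  [ -2,   2]
  [  0,   1]
Check row 2 of LU: [(1)(-2), (1)(2) + 1] = [-2, 3] = row 2 of A ✓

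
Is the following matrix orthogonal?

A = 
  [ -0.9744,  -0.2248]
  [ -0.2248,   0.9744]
Yes

AᵀA = 
  [  1,   0]
  [  0,   1]
≈ I (equal to I up to the 4-dp rounding of the entries)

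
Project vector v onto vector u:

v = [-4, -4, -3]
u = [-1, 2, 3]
proj_u(v) = [13/14, -13/7, -39/14]

v·u = (-4)(-1) + (-4)(2) + (-3)(3) = -13
u·u = (-1)² + (2)² + (3)² = 14
proj_u(v) = (v·u / u·u) × u = (-13/14) × u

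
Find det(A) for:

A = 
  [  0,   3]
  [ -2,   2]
For a 2×2 matrix, det = ad - bc = (0)(2) - (3)(-2) = 6

det(A) = 6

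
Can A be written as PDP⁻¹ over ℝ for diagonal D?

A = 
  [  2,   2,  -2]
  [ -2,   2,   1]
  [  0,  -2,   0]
No

Characteristic polynomial: det(λI - A) = λ³ - 4λ² + 10λ + 4
By the rational root theorem any rational root is an integer dividing 4; none of those is a root, so p(λ) has no rational roots and hence (being an irreducible cubic) no repeated roots.
Discriminant of the cubic: Δ = -4688
Δ < 0 ⇒ one real eigenvalue and a complex-conjugate pair: λ ≈ 2.174 + 2.605i, 2.174 - 2.605i, -0.3475
Has complex eigenvalues (not diagonalizable over ℝ).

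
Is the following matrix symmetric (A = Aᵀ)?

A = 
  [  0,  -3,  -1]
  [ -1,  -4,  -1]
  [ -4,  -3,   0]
No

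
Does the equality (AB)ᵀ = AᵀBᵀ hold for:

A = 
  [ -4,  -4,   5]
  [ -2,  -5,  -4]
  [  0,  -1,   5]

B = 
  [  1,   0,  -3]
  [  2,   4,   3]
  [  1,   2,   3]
No

(AB)ᵀ = 
  [ -7, -16,   3]
  [ -6, -28,   6]
  [ 15, -21,  12]

AᵀBᵀ = 
  [ -4, -16,  -8]
  [ -1, -31, -17]
  [-10,   9,  12]

The two matrices differ, so (AB)ᵀ ≠ AᵀBᵀ in general. The correct identity is (AB)ᵀ = BᵀAᵀ.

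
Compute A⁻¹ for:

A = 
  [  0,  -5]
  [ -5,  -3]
det(A) = (0)(-3) - (-5)(-5) = -25
For a 2×2 matrix, A⁻¹ = (1/det(A)) · [[d, -b], [-c, a]]
    = (-1/25) · [[-3, 5], [5, 0]]

A⁻¹ = 
  [3/25, -1/5]
  [-1/5,    0]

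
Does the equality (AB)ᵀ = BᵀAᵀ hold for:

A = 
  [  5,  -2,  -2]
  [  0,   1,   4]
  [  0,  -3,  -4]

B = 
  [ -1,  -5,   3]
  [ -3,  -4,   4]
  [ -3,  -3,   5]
Yes

(AB)ᵀ = 
  [  7, -15,  21]
  [-11, -16,  24]
  [ -3,  24, -32]

BᵀAᵀ = 
  [  7, -15,  21]
  [-11, -16,  24]
  [ -3,  24, -32]

Both sides are equal — this is the standard identity (AB)ᵀ = BᵀAᵀ, which holds for all A, B.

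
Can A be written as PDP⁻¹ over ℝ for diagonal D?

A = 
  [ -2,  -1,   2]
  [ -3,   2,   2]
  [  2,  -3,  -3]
Yes

Characteristic polynomial: det(λI - A) = λ³ + 3λ² - 5λ - 15
Testing integer divisors of the constant term: p(-3) = 0, so (λ + 3) is a factor:
p(λ) = (λ + 3)(λ² - 5)
λ² - 5 = 0  ⇒  λ = (0 ± √((0)² - 4·(-5)))/2 = (0 ± √(20))/2
  = √5,  -√5
Eigenvalues: -3, √5, -√5  (≈ -3, 2.236, -2.236)
The two irrational eigenvalues are distinct (simple), so each has alg. mult. = geom. mult. = 1.
λ=-3: alg. mult. = 1, geom. mult. = 3 - rank(A - (-3)I) = 3 - 2 = 1
Sum of geometric multiplicities equals n, so A has n independent eigenvectors.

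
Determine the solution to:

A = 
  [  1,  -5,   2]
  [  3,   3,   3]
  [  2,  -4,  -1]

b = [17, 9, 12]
x = [3, -2, 2]

Row reduce the augmented matrix [A|b]:
R2 → R2 - (3)·R1
R3 → R3 - (2)·R1
R3 → R3 - (1/3)·R2
REF = 
  [  1,  -5,   2,  17]
  [  0,  18,  -3, -42]
  [  0,   0,  -4,  -8]

Back-substitution:
x₃ = (-8) / (-4) = 2
x₂ = (-42 - (-3)(2)) / 18 = -2
x₁ = (17 - (-5)(-2) - (2)(2)) / 1 = 3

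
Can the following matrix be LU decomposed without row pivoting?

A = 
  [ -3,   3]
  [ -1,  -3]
Yes.
A[1,1] = -3 ≠ 0, so Gaussian elimination proceeds without a row swap: multiplier ℓ₂₁ = (-1)/(-3) = 1/3, and U[2,2] = -3 - (1/3)(3) = -4.
L = 
  [  1,   0]
  [1/3,   1]
U = 
  [ -3,   3]
  [  0,  -4]
Check row 2 of LU: [(1/3)(-3), (1/3)(3) + (-4)] = [-1, -3] = row 2 of A ✓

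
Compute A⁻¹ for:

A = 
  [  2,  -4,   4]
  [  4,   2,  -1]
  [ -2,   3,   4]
det(A) = (2)·((2)(4) - (-1)(3)) - (-4)·((4)(4) - (-1)(-2)) + (4)·((4)(3) - (2)(-2))
  = (2)(11) - (-4)(14) + (4)(16)
  = 142
det(A) = 142 ≠ 0, so A is invertible.

Cofactors Cᵢⱼ = (-1)ⁱ⁺ʲ·Mᵢⱼ:
C = 
  [ 11, -14,  16]
  [ 28,  16,   2]
  [ -4,  18,  20]

adj(A) = Cᵀ:
adj(A) = 
  [ 11,  28,  -4]
  [-14,  16,  18]
  [ 16,   2,  20]

A⁻¹ = (1/142) · adj(A):
A⁻¹ = 
  [11/142,  14/71,  -2/71]
  [ -7/71,   8/71,   9/71]
  [  8/71,   1/71,  10/71]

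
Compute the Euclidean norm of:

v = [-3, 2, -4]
5.385

||v||₂ = √((-3)² + (2)² + (-4)²) = √29 = 5.385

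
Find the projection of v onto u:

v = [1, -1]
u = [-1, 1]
v·u = (1)(-1) + (-1)(1) = -2
u·u = (-1)² + (1)² = 2
proj_u(v) = (v·u / u·u) × u = (-2/2) × u = (-1) × u

proj_u(v) = [1, -1]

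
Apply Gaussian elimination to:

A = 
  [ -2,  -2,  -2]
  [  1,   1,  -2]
Row operations:
R2 → R2 + (1/2)·R1

Resulting echelon form:
REF = 
  [ -2,  -2,  -2]
  [  0,   0,  -3]

Rank = 2 (number of non-zero pivot rows).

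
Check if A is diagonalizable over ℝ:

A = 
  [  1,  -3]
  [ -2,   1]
Yes

tr(A) = 2, det(A) = -5
Characteristic polynomial: λ² - tr(A)λ + det(A) = λ² - 2λ - 5
λ² - 2λ - 5 = 0  ⇒  λ = (2 ± √((-2)² - 4·(-5)))/2 = (2 ± √(24))/2
  = 1 + √6,  1 - √6
Eigenvalues: 1 + √6, 1 - √6  (≈ 3.449, -1.449)
The two irrational eigenvalues are distinct (simple), so each has alg. mult. = geom. mult. = 1.
Sum of geometric multiplicities equals n, so A has n independent eigenvectors.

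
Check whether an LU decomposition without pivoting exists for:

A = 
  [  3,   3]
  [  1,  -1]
Yes.
A[1,1] = 3 ≠ 0, so Gaussian elimination proceeds without a row swap: multiplier ℓ₂₁ = (1)/(3) = 1/3, and U[2,2] = -1 - (1/3)(3) = -2.
L = 
  [  1,   0]
  [1/3,   1]
U = 
  [  3,   3]
  [  0,  -2]
Check row 2 of LU: [(1/3)(3), (1/3)(3) + (-2)] = [1, -1] = row 2 of A ✓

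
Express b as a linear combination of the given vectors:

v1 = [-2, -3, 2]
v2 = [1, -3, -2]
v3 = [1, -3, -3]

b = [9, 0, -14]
c1 = -3, c2 = 1, c3 = 2

b = -3·v1 + 1·v2 + 2·v3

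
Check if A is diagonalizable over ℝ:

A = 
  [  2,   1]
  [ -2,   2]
No

tr(A) = 4, det(A) = 6
Characteristic polynomial: λ² - tr(A)λ + det(A) = λ² - 4λ + 6
λ² - 4λ + 6 = 0  ⇒  λ = (4 ± √((-4)² - 4·(6)))/2 = (4 ± √(-8))/2
  = 2 + i√2,  2 - i√2
Eigenvalues: 2 + i√2, 2 - i√2  (≈ 2 + 1.414i, 2 - 1.414i)
Has complex eigenvalues (not diagonalizable over ℝ).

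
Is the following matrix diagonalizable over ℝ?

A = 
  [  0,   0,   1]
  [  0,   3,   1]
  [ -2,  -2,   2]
No

Characteristic polynomial: det(λI - A) = λ³ - 5λ² + 10λ - 6
Testing integer divisors of the constant term: p(1) = 0, so (λ - 1) is a factor:
p(λ) = (λ - 1)(λ² - 4λ + 6)
λ² - 4λ + 6 = 0  ⇒  λ = (4 ± √((-4)² - 4·(6)))/2 = (4 ± √(-8))/2
  = 2 + i√2,  2 - i√2
Eigenvalues: 1, 2 + i√2, 2 - i√2  (≈ 1, 2 + 1.414i, 2 - 1.414i)
Has complex eigenvalues (not diagonalizable over ℝ).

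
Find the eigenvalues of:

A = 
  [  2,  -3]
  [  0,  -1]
λ = 2, -1

tr(A) = 1, det(A) = -2
Characteristic polynomial: λ² - tr(A)λ + det(A) = λ² - λ - 2
λ² - λ - 2 = (λ + 1)(λ - 2)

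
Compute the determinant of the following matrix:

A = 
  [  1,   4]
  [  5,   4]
-16

For a 2×2 matrix, det = ad - bc = (1)(4) - (4)(5) = -16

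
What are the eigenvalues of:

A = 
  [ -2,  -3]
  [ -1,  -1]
tr(A) = -3, det(A) = -1
Characteristic polynomial: λ² - tr(A)λ + det(A) = λ² + 3λ - 1
λ² + 3λ - 1 = 0  ⇒  λ = (-3 ± √((3)² - 4·(-1)))/2 = (-3 ± √(13))/2
  = (-3 + √13)/2,  (-3 - √13)/2

λ = (-3 + √13)/2, (-3 - √13)/2  (≈ 0.3028, -3.303)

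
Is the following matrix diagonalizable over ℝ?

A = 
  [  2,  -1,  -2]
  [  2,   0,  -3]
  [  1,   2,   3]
No

Characteristic polynomial: det(λI - A) = λ³ - 5λ² + 16λ - 13
By the rational root theorem any rational root is an integer dividing 13; none of those is a root, so p(λ) has no rational roots and hence (being an irreducible cubic) no repeated roots.
Discriminant of the cubic: Δ = -2327
Δ < 0 ⇒ one real eigenvalue and a complex-conjugate pair: λ ≈ 1.943 + 2.81i, 1.943 - 2.81i, 1.114
Has complex eigenvalues (not diagonalizable over ℝ).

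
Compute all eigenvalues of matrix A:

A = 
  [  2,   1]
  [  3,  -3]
tr(A) = -1, det(A) = -9
Characteristic polynomial: λ² - tr(A)λ + det(A) = λ² + λ - 9
λ² + λ - 9 = 0  ⇒  λ = (-1 ± √((1)² - 4·(-9)))/2 = (-1 ± √(37))/2
  = (-1 + √37)/2,  (-1 - √37)/2

λ = (-1 + √37)/2, (-1 - √37)/2  (≈ 2.541, -3.541)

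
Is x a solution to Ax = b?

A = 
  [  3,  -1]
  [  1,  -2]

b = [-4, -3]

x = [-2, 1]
No

Ax = [-7, -4] ≠ b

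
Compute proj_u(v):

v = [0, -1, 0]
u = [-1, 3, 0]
proj_u(v) = [3/10, -9/10, 0]

v·u = (0)(-1) + (-1)(3) + (0)(0) = -3
u·u = (-1)² + (3)² + (0)² = 10
proj_u(v) = (v·u / u·u) × u = (-3/10) × u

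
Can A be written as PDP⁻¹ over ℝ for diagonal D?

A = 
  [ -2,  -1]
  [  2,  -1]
No

tr(A) = -3, det(A) = 4
Characteristic polynomial: λ² - tr(A)λ + det(A) = λ² + 3λ + 4
λ² + 3λ + 4 = 0  ⇒  λ = (-3 ± √((3)² - 4·(4)))/2 = (-3 ± √(-7))/2
  = (-3 + i√7)/2,  (-3 - i√7)/2
Eigenvalues: (-3 + i√7)/2, (-3 - i√7)/2  (≈ -1.5 + 1.323i, -1.5 - 1.323i)
Has complex eigenvalues (not diagonalizable over ℝ).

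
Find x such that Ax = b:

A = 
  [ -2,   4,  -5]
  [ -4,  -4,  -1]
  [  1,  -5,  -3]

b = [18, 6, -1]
x = [-2, 1, -2]

Row reduce the augmented matrix [A|b]:
R2 → R2 - (2)·R1
R3 → R3 + (1/2)·R1
R3 → R3 - (1/4)·R2
REF = 
  [   -2,     4,    -5,    18]
  [    0,   -12,     9,   -30]
  [    0,     0, -31/4,  31/2]

Back-substitution:
x₃ = (31/2) / (-31/4) = -2
x₂ = (-30 - (9)(-2)) / (-12) = 1
x₁ = (18 - (4)(1) - (-5)(-2)) / (-2) = -2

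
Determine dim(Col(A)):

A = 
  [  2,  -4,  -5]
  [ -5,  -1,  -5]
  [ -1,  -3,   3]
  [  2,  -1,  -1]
Row reduce:
R2 → R2 + (5/2)·R1
R3 → R3 + (1/2)·R1
R4 → R4 - (1)·R1
R3 → R3 - (5/11)·R2
R4 → R4 + (3/11)·R2
R4 → R4 + (17/186)·R3
REF = 
  [    2,    -4,    -5]
  [    0,   -11, -35/2]
  [    0,     0, 93/11]
  [    0,     0,     0]
Pivot columns: 1, 2, 3 → 3 pivots.
dim(Col(A)) = number of pivot columns = 3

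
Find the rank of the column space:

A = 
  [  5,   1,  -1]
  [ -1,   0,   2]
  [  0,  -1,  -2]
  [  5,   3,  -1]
Row reduce:
R2 → R2 + (1/5)·R1
R4 → R4 - (1)·R1
R3 → R3 + (5)·R2
R4 → R4 - (10)·R2
R4 → R4 + (18/7)·R3
REF = 
  [  5,   1,  -1]
  [  0, 1/5, 9/5]
  [  0,   0,   7]
  [  0,   0,   0]
Pivot columns: 1, 2, 3 → 3 pivots.
dim(Col(A)) = number of pivot columns = 3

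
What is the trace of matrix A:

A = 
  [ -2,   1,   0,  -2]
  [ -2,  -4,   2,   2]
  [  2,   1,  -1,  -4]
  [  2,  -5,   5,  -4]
-11

tr(A) = -2 + -4 + -1 + -4 = -11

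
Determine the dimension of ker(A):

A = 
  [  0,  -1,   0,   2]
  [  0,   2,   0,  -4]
nullity(A) = 3

Row reduce:
R2 → R2 + (2)·R1
REF = 
  [  0,  -1,   0,   2]
  [  0,   0,   0,   0]
Pivot columns: 2 → 1 pivot.
rank(A) = 1, so nullity(A) = 4 - 1 = 3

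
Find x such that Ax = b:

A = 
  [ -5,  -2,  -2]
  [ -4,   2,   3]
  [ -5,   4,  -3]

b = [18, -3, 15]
x = [-2, -1, -3]

Row reduce the augmented matrix [A|b]:
R2 → R2 - (4/5)·R1
R3 → R3 - (1)·R1
R3 → R3 - (5/3)·R2
REF = 
  [   -5,    -2,    -2,    18]
  [    0,  18/5,  23/5, -87/5]
  [    0,     0, -26/3,    26]

Back-substitution:
x₃ = 26 / (-26/3) = -3
x₂ = (-87/5 - (23/5)(-3)) / (18/5) = -1
x₁ = (18 - (-2)(-1) - (-2)(-3)) / (-5) = -2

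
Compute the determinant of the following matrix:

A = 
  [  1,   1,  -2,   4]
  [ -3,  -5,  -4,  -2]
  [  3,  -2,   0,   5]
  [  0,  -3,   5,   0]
Cofactor expansion along row 1: det(A) = a₁₁M₁₁ - a₁₂M₁₂ + a₁₃M₁₃ - a₁₄M₁₄

M₁₁ = det[[-5, -4, -2]; [-2, 0, 5]; [-3, 5, 0]]
  = (-5)·((0)(0) - (5)(5)) - (-4)·((-2)(0) - (5)(-3)) + (-2)·((-2)(5) - (0)(-3))
  = (-5)(-25) - (-4)(15) + (-2)(-10)
  = 205
M₁₂ = det[[-3, -4, -2]; [3, 0, 5]; [0, 5, 0]]
  = (-3)·((0)(0) - (5)(5)) - (-4)·((3)(0) - (5)(0)) + (-2)·((3)(5) - (0)(0))
  = (-3)(-25) - (-4)(0) + (-2)(15)
  = 45
M₁₃ = det[[-3, -5, -2]; [3, -2, 5]; [0, -3, 0]]
  = (-3)·((-2)(0) - (5)(-3)) - (-5)·((3)(0) - (5)(0)) + (-2)·((3)(-3) - (-2)(0))
  = (-3)(15) - (-5)(0) + (-2)(-9)
  = -27
M₁₄ = det[[-3, -5, -4]; [3, -2, 0]; [0, -3, 5]]
  = (-3)·((-2)(5) - (0)(-3)) - (-5)·((3)(5) - (0)(0)) + (-4)·((3)(-3) - (-2)(0))
  = (-3)(-10) - (-5)(15) + (-4)(-9)
  = 141

det(A) = (1)(205) - (1)(45) + (-2)(-27) - (4)(141) = -350

det(A) = -350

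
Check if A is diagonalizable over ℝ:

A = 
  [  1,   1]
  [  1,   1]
Yes

tr(A) = 2, det(A) = 0
Characteristic polynomial: λ² - tr(A)λ + det(A) = λ² - 2λ
λ² - 2λ = λ(λ - 2)
Eigenvalues: 2, 0
λ=0: alg. mult. = 1, geom. mult. = 2 - rank(A - (0)I) = 2 - 1 = 1
λ=2: alg. mult. = 1, geom. mult. = 2 - rank(A - (2)I) = 2 - 1 = 1
Sum of geometric multiplicities equals n, so A has n independent eigenvectors.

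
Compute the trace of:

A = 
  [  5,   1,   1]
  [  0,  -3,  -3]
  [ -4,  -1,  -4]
-2

tr(A) = 5 + -3 + -4 = -2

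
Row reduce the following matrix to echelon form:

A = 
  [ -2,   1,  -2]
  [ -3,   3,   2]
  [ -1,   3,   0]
Row operations:
R2 → R2 - (3/2)·R1
R3 → R3 - (1/2)·R1
R3 → R3 - (5/3)·R2

Resulting echelon form:
REF = 
  [   -2,     1,    -2]
  [    0,   3/2,     5]
  [    0,     0, -22/3]

Rank = 3 (number of non-zero pivot rows).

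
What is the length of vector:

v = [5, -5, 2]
7.348

||v||₂ = √((5)² + (-5)² + (2)²) = √54 = 7.348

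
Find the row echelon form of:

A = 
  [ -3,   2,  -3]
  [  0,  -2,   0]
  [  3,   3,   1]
Row operations:
R3 → R3 + (1)·R1
R3 → R3 + (5/2)·R2

Resulting echelon form:
REF = 
  [ -3,   2,  -3]
  [  0,  -2,   0]
  [  0,   0,  -2]

Rank = 3 (number of non-zero pivot rows).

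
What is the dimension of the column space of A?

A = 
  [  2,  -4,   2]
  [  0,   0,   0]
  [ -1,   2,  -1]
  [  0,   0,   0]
Row reduce:
R3 → R3 + (1/2)·R1
REF = 
  [  2,  -4,   2]
  [  0,   0,   0]
  [  0,   0,   0]
  [  0,   0,   0]
Pivot columns: 1 → 1 pivot.
dim(Col(A)) = number of pivot columns = 1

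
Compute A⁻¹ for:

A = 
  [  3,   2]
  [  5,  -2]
det(A) = (3)(-2) - (2)(5) = -16
For a 2×2 matrix, A⁻¹ = (1/det(A)) · [[d, -b], [-c, a]]
    = (-1/16) · [[-2, -2], [-5, 3]]

A⁻¹ = 
  [  1/8,   1/8]
  [ 5/16, -3/16]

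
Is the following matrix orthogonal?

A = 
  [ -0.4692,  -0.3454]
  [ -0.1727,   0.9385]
No

AᵀA = 
  [  0.2500,   0]
  [  0,   1.0001]
≠ I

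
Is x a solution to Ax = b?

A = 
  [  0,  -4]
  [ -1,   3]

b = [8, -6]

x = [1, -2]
No

Ax = [8, -7] ≠ b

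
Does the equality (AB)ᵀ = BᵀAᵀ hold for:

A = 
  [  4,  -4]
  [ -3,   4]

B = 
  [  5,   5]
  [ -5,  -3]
Yes

(AB)ᵀ = 
  [ 40, -35]
  [ 32, -27]

BᵀAᵀ = 
  [ 40, -35]
  [ 32, -27]

Both sides are equal — this is the standard identity (AB)ᵀ = BᵀAᵀ, which holds for all A, B.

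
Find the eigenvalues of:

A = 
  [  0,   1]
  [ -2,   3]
λ = 2, 1

tr(A) = 3, det(A) = 2
Characteristic polynomial: λ² - tr(A)λ + det(A) = λ² - 3λ + 2
λ² - 3λ + 2 = (λ - 1)(λ - 2)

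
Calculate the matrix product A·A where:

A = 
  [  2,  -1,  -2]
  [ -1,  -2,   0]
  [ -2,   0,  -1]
A² = A·A:
A²[1,1] = (2)(2) + (-1)(-1) + (-2)(-2) = 9
A²[1,2] = (2)(-1) + (-1)(-2) + (-2)(0) = 0
A²[1,3] = (2)(-2) + (-1)(0) + (-2)(-1) = -2
A²[2,1] = (-1)(2) + (-2)(-1) + (0)(-2) = 0
A²[2,2] = (-1)(-1) + (-2)(-2) + (0)(0) = 5
A²[2,3] = (-1)(-2) + (-2)(0) + (0)(-1) = 2
A²[3,1] = (-2)(2) + (0)(-1) + (-1)(-2) = -2
A²[3,2] = (-2)(-1) + (0)(-2) + (-1)(0) = 2
A²[3,3] = (-2)(-2) + (0)(0) + (-1)(-1) = 5
A² = 
  [  9,   0,  -2]
  [  0,   5,   2]
  [ -2,   2,   5]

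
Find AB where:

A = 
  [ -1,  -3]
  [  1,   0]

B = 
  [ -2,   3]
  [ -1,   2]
A is 2×2 and B is 2×2, so AB is 2×2. Each entry is (row of A)·(column of B):
AB[1,1] = (-1)(-2) + (-3)(-1) = 5
AB[1,2] = (-1)(3) + (-3)(2) = -9
AB[2,1] = (1)(-2) + (0)(-1) = -2
AB[2,2] = (1)(3) + (0)(2) = 3

AB = 
  [  5,  -9]
  [ -2,   3]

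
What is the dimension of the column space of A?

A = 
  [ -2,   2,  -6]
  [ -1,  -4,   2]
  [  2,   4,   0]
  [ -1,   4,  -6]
dim(Col(A)) = 2

Row reduce:
R2 → R2 - (1/2)·R1
R3 → R3 + (1)·R1
R4 → R4 - (1/2)·R1
R3 → R3 + (6/5)·R2
R4 → R4 + (3/5)·R2
REF = 
  [ -2,   2,  -6]
  [  0,  -5,   5]
  [  0,   0,   0]
  [  0,   0,   0]
Pivot columns: 1, 2 → 2 pivots.
dim(Col(A)) = number of pivot columns = 2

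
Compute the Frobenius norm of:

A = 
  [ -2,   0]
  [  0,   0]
||A||_F = 2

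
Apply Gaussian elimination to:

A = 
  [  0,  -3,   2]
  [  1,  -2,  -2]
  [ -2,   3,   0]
Row operations:
Swap R1 ↔ R2
R3 → R3 + (2)·R1
R3 → R3 - (1/3)·R2

Resulting echelon form:
REF = 
  [    1,    -2,    -2]
  [    0,    -3,     2]
  [    0,     0, -14/3]

Rank = 3 (number of non-zero pivot rows).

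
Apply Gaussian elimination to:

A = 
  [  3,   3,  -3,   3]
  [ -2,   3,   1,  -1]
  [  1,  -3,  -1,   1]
Row operations:
R2 → R2 + (2/3)·R1
R3 → R3 - (1/3)·R1
R3 → R3 + (4/5)·R2

Resulting echelon form:
REF = 
  [   3,    3,   -3,    3]
  [   0,    5,   -1,    1]
  [   0,    0, -4/5,  4/5]

Rank = 3 (number of non-zero pivot rows).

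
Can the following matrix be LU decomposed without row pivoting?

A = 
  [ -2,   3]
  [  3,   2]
Yes.
A[1,1] = -2 ≠ 0, so Gaussian elimination proceeds without a row swap: multiplier ℓ₂₁ = (3)/(-2) = -3/2, and U[2,2] = 2 - (-3/2)(3) = 13/2.
L = 
  [   1,    0]
  [-3/2,    1]
U = 
  [  -2,    3]
  [   0, 13/2]
Check row 2 of LU: [(-3/2)(-2), (-3/2)(3) + (13/2)] = [3, 2] = row 2 of A ✓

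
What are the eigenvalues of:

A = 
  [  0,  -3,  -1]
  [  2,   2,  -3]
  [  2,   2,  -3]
λ = 0, (-1 + i√31)/2, (-1 - i√31)/2  (≈ 0, -0.5 + 2.784i, -0.5 - 2.784i)

Characteristic polynomial: det(λI - A) = λ³ + λ² + 8λ
The constant term is 0, so λ = 0 is a root: p(λ) = λ(λ² + λ + 8)
λ² + λ + 8 = 0  ⇒  λ = (-1 ± √((1)² - 4·(8)))/2 = (-1 ± √(-31))/2
  = (-1 + i√31)/2,  (-1 - i√31)/2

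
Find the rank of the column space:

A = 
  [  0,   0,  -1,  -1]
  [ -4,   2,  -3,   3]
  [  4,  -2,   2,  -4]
dim(Col(A)) = 2

Row reduce:
Swap R1 ↔ R2
R3 → R3 + (1)·R1
R3 → R3 - (1)·R2
REF = 
  [ -4,   2,  -3,   3]
  [  0,   0,  -1,  -1]
  [  0,   0,   0,   0]
Pivot columns: 1, 3 → 2 pivots.
dim(Col(A)) = number of pivot columns = 2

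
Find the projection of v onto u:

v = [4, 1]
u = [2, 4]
v·u = (4)(2) + (1)(4) = 12
u·u = (2)² + (4)² = 20
proj_u(v) = (v·u / u·u) × u = (12/20) × u = (3/5) × u

proj_u(v) = [6/5, 12/5]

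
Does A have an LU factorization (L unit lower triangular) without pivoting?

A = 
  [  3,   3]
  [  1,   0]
Yes.
A[1,1] = 3 ≠ 0, so Gaussian elimination proceeds without a row swap: multiplier ℓ₂₁ = (1)/(3) = 1/3, and U[2,2] = 0 - (1/3)(3) = -1.
L = 
  [  1,   0]
  [1/3,   1]
U = 
  [  3,   3]
  [  0,  -1]
Check row 2 of LU: [(1/3)(3), (1/3)(3) + (-1)] = [1, 0] = row 2 of A ✓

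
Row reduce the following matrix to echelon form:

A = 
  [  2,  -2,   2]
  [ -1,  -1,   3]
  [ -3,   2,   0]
Row operations:
R2 → R2 + (1/2)·R1
R3 → R3 + (3/2)·R1
R3 → R3 - (1/2)·R2

Resulting echelon form:
REF = 
  [  2,  -2,   2]
  [  0,  -2,   4]
  [  0,   0,   1]

Rank = 3 (number of non-zero pivot rows).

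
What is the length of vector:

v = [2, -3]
3.606

||v||₂ = √((2)² + (-3)²) = √13 = 3.606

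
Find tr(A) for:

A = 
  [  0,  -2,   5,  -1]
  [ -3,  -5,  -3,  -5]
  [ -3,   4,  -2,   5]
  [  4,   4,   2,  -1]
-8

tr(A) = 0 + -5 + -2 + -1 = -8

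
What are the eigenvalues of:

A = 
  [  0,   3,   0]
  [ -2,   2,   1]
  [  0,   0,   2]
λ = 2, 1 + i√5, 1 - i√5  (≈ 2, 1 + 2.236i, 1 - 2.236i)

Characteristic polynomial: det(λI - A) = λ³ - 4λ² + 10λ - 12
Testing integer divisors of the constant term: p(2) = 0, so (λ - 2) is a factor:
p(λ) = (λ - 2)(λ² - 2λ + 6)
λ² - 2λ + 6 = 0  ⇒  λ = (2 ± √((-2)² - 4·(6)))/2 = (2 ± √(-20))/2
  = 1 + i√5,  1 - i√5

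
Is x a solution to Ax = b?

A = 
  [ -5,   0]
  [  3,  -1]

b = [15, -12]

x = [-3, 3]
Yes

Ax = [15, -12] = b ✓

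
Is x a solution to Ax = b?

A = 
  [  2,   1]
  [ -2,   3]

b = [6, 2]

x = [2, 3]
No

Ax = [7, 5] ≠ b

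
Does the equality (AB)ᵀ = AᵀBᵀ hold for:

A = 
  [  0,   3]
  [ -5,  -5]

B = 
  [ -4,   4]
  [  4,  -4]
No

(AB)ᵀ = 
  [ 12,   0]
  [-12,   0]

AᵀBᵀ = 
  [-20,  20]
  [-32,  32]

The two matrices differ, so (AB)ᵀ ≠ AᵀBᵀ in general. The correct identity is (AB)ᵀ = BᵀAᵀ.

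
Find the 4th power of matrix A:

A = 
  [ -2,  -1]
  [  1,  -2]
A^4 = 
  [ -7,  24]
  [-24,  -7]

A² = A·A:
A²[1,1] = (-2)(-2) + (-1)(1) = 3
A²[1,2] = (-2)(-1) + (-1)(-2) = 4
A²[2,1] = (1)(-2) + (-2)(1) = -4
A²[2,2] = (1)(-1) + (-2)(-2) = 3
A² = 
  [  3,   4]
  [ -4,   3]

A^3 = A^2·A:
A^3[1,1] = (3)(-2) + (4)(1) = -2
A^3[1,2] = (3)(-1) + (4)(-2) = -11
A^3[2,1] = (-4)(-2) + (3)(1) = 11
A^3[2,2] = (-4)(-1) + (3)(-2) = -2
A^3 = 
  [ -2, -11]
  [ 11,  -2]

A^4 = A^3·A:
A^4[1,1] = (-2)(-2) + (-11)(1) = -7
A^4[1,2] = (-2)(-1) + (-11)(-2) = 24
A^4[2,1] = (11)(-2) + (-2)(1) = -24
A^4[2,2] = (11)(-1) + (-2)(-2) = -7
A^4 = 
  [ -7,  24]
  [-24,  -7]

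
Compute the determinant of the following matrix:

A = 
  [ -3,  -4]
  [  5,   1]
17

For a 2×2 matrix, det = ad - bc = (-3)(1) - (-4)(5) = 17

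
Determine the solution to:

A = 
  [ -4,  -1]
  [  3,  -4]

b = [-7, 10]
x = [2, -1]

Row reduce the augmented matrix [A|b]:
R2 → R2 + (3/4)·R1
REF = 
  [   -4,    -1,    -7]
  [    0, -19/4,  19/4]

Back-substitution:
x₂ = (19/4) / (-19/4) = -1
x₁ = (-7 - (-1)(-1)) / (-4) = 2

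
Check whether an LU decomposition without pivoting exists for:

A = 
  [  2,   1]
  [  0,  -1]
Yes.
A[1,1] = 2 ≠ 0, so Gaussian elimination proceeds without a row swap: multiplier ℓ₂₁ = (0)/(2) = 0, and U[2,2] = -1 - (0)(1) = -1.
L = 
  [  1,   0]
  [  0,   1]
U = 
  [  2,   1]
  [  0,  -1]
Check row 2 of LU: [(0)(2), (0)(1) + (-1)] = [0, -1] = row 2 of A ✓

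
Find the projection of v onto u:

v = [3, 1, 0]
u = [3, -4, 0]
proj_u(v) = [3/5, -4/5, 0]

v·u = (3)(3) + (1)(-4) + (0)(0) = 5
u·u = (3)² + (-4)² + (0)² = 25
proj_u(v) = (v·u / u·u) × u = (5/25) × u = (1/5) × u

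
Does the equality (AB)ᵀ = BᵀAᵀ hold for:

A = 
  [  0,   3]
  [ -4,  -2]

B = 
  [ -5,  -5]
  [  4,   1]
Yes

(AB)ᵀ = 
  [ 12,  12]
  [  3,  18]

BᵀAᵀ = 
  [ 12,  12]
  [  3,  18]

Both sides are equal — this is the standard identity (AB)ᵀ = BᵀAᵀ, which holds for all A, B.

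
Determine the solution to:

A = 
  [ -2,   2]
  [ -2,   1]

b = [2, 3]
Row reduce the augmented matrix [A|b]:
R2 → R2 - (1)·R1
REF = 
  [ -2,   2,   2]
  [  0,  -1,   1]

Back-substitution:
x₂ = 1 / (-1) = -1
x₁ = (2 - (2)(-1)) / (-2) = -2

x = [-2, -1]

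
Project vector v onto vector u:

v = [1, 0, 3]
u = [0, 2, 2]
v·u = (1)(0) + (0)(2) + (3)(2) = 6
u·u = (0)² + (2)² + (2)² = 8
proj_u(v) = (v·u / u·u) × u = (6/8) × u = (3/4) × u

proj_u(v) = [0, 3/2, 3/2]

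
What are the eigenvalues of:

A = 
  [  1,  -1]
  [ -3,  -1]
λ = 2, -2

tr(A) = 0, det(A) = -4
Characteristic polynomial: λ² - tr(A)λ + det(A) = λ² - 4
λ² - 4 = (λ + 2)(λ - 2)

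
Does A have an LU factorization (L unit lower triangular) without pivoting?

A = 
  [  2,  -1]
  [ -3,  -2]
Yes.
A[1,1] = 2 ≠ 0, so Gaussian elimination proceeds without a row swap: multiplier ℓ₂₁ = (-3)/(2) = -3/2, and U[2,2] = -2 - (-3/2)(-1) = -7/2.
L = 
  [   1,    0]
  [-3/2,    1]
U = 
  [   2,   -1]
  [   0, -7/2]
Check row 2 of LU: [(-3/2)(2), (-3/2)(-1) + (-7/2)] = [-3, -2] = row 2 of A ✓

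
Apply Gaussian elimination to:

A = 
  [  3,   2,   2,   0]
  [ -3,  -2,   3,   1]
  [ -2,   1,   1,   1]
Row operations:
R2 → R2 + (1)·R1
R3 → R3 + (2/3)·R1
Swap R2 ↔ R3

Resulting echelon form:
REF = 
  [  3,   2,   2,   0]
  [  0, 7/3, 7/3,   1]
  [  0,   0,   5,   1]

Rank = 3 (number of non-zero pivot rows).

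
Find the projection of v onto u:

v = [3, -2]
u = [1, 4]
v·u = (3)(1) + (-2)(4) = -5
u·u = (1)² + (4)² = 17
proj_u(v) = (v·u / u·u) × u = (-5/17) × u

proj_u(v) = [-5/17, -20/17]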